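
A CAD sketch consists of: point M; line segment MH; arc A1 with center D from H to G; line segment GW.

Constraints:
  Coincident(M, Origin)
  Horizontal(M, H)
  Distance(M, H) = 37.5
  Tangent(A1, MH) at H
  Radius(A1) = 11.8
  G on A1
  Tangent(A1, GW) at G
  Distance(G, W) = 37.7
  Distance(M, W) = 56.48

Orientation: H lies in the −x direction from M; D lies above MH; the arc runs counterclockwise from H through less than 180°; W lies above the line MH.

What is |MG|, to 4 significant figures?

28.41

Checks: |DG| = 11.80 ✓; ∠(DG, GW) = 90.00° ✓; |GW| = 37.70 ✓; |MW| = 56.48 ✓.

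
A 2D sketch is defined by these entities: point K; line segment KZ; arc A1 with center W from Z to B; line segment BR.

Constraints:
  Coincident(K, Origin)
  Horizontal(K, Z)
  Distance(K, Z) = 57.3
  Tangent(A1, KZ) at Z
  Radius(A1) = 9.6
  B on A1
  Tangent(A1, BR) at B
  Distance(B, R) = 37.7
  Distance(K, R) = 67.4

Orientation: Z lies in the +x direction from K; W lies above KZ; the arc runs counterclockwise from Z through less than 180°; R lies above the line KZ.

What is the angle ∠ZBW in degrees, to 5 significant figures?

30.906°

Checks: |WZ| = 9.600 ✓; |WB| = 9.600 ✓; ∠(WB, BR) = 90.00° ✓; |BR| = 37.70 ✓; |KR| = 67.40 ✓.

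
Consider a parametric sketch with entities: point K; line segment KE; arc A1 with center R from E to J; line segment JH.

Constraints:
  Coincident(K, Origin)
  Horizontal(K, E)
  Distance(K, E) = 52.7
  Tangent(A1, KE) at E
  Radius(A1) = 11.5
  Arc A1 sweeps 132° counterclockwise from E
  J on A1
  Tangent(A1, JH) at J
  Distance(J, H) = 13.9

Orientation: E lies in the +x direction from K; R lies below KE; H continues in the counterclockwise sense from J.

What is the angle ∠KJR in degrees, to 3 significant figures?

115°

K is at the origin; KE is horizontal with |KE| = 52.7 and E on the +x side, so E = (52.7, 0.00). A1 meets KE tangentially, so RE is at right angles to KE, so R = E + (0, -11.5) = (52.7, -11.5). On A1, E sits at bearing 90° from R; a 132° counterclockwise sweep puts J at bearing 222°, so J = R + 11.5·(cos 222°, sin 222°) = (44.2, -19.2). Then cos ∠KJR = JK·JR / (|JK||JR|), giving 115°.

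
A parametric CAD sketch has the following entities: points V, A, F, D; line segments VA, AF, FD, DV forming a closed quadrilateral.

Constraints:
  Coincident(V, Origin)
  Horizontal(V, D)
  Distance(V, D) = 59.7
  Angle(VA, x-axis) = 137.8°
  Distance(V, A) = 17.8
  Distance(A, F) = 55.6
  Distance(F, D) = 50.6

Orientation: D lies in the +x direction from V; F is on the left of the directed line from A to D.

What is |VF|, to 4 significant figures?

54.15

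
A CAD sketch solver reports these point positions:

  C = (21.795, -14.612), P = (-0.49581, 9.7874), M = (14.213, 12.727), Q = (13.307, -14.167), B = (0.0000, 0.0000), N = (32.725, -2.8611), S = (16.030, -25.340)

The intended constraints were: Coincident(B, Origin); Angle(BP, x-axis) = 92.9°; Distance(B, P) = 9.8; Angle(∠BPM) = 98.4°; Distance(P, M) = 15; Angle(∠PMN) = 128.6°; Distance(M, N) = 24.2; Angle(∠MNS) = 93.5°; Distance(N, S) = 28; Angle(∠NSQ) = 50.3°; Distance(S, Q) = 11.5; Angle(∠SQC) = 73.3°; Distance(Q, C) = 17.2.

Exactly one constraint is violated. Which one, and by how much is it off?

Distance(Q, C) = 17.2 — off by 8.70.

B = (0.00, 0.00) ✓; BP at 92.90° ✓; |BP| = 9.800 ✓; ∠BPM = 98.40° ✓; |PM| = 15.00 ✓; ∠PMN = 128.6° ✓; |MN| = 24.20 ✓; ∠MNS = 93.50° ✓; |NS| = 28.00 ✓; ∠NSQ = 50.30° ✓; |SQ| = 11.50 ✓; ∠SQC = 73.30° ✓; |QC| = 8.500 ✗.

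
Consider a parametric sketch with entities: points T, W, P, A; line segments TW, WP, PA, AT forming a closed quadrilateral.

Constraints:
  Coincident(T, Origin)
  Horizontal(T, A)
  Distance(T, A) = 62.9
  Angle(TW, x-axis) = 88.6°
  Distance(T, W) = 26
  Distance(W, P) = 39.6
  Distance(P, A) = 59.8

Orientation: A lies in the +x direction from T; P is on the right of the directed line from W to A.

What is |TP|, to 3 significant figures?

14.2

Checks: |WP| = 39.60 ✓; |PA| = 59.80 ✓.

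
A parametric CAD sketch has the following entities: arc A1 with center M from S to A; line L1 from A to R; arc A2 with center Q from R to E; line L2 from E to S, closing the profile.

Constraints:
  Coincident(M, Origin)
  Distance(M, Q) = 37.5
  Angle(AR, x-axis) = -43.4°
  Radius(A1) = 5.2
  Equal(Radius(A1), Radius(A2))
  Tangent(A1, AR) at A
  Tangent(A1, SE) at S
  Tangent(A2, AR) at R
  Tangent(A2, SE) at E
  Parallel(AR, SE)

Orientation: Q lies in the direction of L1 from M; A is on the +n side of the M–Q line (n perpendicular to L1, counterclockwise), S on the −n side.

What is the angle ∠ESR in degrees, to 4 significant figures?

15.50°

Tangency of A1 to both parallel lines with radius 5.2 puts A and S at M ± 5.2·n: A = (3.573, 3.778), S = (-3.573, -3.778). Equal radii place R and E the same way about Q: R = Q + 5.2·n = (30.82, -21.99), E = Q − 5.2·n = (23.67, -29.54). Then cos ∠ESR = SE·SR / (|SE||SR|), giving 15.50°.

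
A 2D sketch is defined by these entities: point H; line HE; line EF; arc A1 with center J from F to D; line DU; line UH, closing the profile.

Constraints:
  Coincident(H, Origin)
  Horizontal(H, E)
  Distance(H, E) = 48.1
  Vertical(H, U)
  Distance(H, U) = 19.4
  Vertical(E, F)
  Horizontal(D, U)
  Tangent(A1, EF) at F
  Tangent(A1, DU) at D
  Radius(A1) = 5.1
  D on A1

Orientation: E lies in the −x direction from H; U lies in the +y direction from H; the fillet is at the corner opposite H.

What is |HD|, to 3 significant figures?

47.2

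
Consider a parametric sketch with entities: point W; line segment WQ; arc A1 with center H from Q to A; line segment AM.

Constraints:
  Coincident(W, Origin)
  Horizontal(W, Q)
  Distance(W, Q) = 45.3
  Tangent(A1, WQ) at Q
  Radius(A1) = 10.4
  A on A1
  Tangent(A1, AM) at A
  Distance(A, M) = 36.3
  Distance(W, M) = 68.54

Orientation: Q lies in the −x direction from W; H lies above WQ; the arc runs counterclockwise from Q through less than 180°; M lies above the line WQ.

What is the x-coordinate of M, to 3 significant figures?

-48.9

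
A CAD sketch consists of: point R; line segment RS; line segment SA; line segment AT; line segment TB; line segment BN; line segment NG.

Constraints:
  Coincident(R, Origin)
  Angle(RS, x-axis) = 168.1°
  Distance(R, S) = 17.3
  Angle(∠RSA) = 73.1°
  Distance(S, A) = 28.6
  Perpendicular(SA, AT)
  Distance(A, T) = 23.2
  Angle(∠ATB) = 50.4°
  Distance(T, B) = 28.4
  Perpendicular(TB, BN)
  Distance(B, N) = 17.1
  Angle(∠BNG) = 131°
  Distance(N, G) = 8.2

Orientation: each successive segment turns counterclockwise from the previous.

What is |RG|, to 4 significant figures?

32.38

R is at the origin; RS runs at 168.1° with length 17.3, so S = (-16.93, 3.567). ∠RSA = 73.1° gives SA at -85.00° from the x-axis; with |SA| = 28.6, A = (-14.44, -24.92). The perpendicularity gives AT at right angles to SA, so AT runs at 5.000°; with |AT| = 23.2, T = (8.676, -22.90). ∠ATB = 50.4° gives TB at 134.6° from the x-axis; with |TB| = 28.4, B = (-11.26, -2.680). TB is perpendicular to BN, so BN runs at -135.4°; with |BN| = 17.1, N = (-23.44, -14.69). ∠BNG = 131.0° gives NG at -86.40° from the x-axis; with |NG| = 8.2, G = (-22.93, -22.87). Then |RG| = |G − R| = 32.38.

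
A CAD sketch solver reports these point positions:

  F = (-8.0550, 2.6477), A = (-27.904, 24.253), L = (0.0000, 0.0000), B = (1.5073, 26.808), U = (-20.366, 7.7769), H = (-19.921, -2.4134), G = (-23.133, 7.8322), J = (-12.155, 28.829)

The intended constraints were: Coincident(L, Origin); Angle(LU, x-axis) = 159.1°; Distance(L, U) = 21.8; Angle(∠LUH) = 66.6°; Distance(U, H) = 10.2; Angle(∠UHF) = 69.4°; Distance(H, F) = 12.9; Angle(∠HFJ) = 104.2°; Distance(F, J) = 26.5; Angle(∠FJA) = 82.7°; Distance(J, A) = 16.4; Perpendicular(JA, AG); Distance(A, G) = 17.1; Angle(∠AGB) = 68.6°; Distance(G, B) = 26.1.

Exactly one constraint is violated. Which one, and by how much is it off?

Distance(G, B) = 26.1 — off by 5.00.

L = (0.00, 0.00) ✓; LU at 159.1° ✓; |LU| = 21.80 ✓; ∠LUH = 66.60° ✓; |UH| = 10.20 ✓; ∠UHF = 69.40° ✓; |HF| = 12.90 ✓; ∠HFJ = 104.2° ✓; |FJ| = 26.50 ✓; ∠FJA = 82.70° ✓; |JA| = 16.40 ✓; ∠(JA, AG) = 90.00° ✓; |AG| = 17.10 ✓; ∠AGB = 68.60° ✓; |GB| = 31.10 ✗.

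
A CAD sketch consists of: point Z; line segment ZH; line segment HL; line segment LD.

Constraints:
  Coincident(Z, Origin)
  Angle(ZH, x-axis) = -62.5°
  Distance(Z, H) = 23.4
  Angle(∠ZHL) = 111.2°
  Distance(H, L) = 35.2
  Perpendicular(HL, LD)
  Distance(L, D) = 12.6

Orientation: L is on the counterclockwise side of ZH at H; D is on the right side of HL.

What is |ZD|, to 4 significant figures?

55.60

Z is at the origin; ZH runs at -62.5° with length 23.4, so H = 23.4·(cos -62.5°, sin -62.5°) = (10.80, -20.76). ∠ZHL = 111.2°, so HL runs at -62.5° + (180° − 111.2°) = 6.300° from the x-axis; with |HL| = 35.2, L = H + 35.2·(cos 6.300°, sin 6.300°) = (45.79, -16.89). HL ⟂ LD; with |LD| = 12.6 on the right of HL, D = L + 12.6·(0.1097, -0.9940) = (47.17, -29.42). Then |ZD| = |D − Z| = 55.60.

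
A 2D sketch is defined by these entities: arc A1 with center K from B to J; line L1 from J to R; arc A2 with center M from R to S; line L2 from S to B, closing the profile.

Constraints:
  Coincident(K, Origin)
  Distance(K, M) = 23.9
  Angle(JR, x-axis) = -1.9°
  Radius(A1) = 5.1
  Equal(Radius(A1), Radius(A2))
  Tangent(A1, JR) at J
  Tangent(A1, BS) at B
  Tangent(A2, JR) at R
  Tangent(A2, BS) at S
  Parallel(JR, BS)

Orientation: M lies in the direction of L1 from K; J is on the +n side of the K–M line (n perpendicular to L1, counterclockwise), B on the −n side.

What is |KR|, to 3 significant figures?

24.4

The slot axis is L1's direction at -1.9°, so u = (cos -1.9°, sin -1.9°) = (0.999, -0.0332) and n = (−sin -1.9°, cos -1.9°) = (0.0332, 0.999). K is at the origin and M lies 23.9 along u from K, so M = 23.9·u = (23.9, -0.792). Tangency of A1 to both parallel lines with radius 5.1 puts J and B at K ± 5.1·n: J = (0.169, 5.10), B = (-0.169, -5.10). Equal radii place R and S the same way about M: R = M + 5.1·n = (24.1, 4.30), S = M − 5.1·n = (23.7, -5.89). Then |KR| = |R − K| = 24.4.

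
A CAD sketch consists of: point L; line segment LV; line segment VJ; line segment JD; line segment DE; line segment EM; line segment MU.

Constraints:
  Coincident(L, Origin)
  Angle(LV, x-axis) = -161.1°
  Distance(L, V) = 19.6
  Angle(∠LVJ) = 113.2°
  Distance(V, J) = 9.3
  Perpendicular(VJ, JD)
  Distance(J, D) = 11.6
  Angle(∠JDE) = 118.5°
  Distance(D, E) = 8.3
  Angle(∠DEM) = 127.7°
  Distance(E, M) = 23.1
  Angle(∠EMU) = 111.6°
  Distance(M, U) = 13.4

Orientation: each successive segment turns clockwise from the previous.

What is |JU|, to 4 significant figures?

28.82

L is at the origin; LV runs at -161.1° with length 19.6, so V = (-18.54, -6.349). ∠LVJ = 113.2° gives VJ at 132.1° from the x-axis; with |VJ| = 9.3, J = (-24.78, 0.5516). VJ ⟂ JD, so JD runs at 42.10°; with |JD| = 11.6, D = (-16.17, 8.329). ∠JDE = 118.5° gives DE at -19.40° from the x-axis; with |DE| = 8.3, E = (-8.343, 5.572). ∠DEM = 127.7° gives EM at -71.70° from the x-axis; with |EM| = 23.1, M = (-1.089, -16.36). ∠EMU = 111.6° gives MU at -140.1° from the x-axis; with |MU| = 13.4, U = (-11.37, -24.96). Then |JU| = |U − J| = 28.82.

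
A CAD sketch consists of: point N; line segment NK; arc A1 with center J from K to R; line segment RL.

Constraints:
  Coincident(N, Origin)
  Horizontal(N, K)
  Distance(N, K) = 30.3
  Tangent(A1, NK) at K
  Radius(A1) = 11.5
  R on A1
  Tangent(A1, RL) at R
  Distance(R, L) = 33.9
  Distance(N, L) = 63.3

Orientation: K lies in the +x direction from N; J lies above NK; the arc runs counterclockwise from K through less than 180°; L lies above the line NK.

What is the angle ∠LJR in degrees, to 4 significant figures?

71.26°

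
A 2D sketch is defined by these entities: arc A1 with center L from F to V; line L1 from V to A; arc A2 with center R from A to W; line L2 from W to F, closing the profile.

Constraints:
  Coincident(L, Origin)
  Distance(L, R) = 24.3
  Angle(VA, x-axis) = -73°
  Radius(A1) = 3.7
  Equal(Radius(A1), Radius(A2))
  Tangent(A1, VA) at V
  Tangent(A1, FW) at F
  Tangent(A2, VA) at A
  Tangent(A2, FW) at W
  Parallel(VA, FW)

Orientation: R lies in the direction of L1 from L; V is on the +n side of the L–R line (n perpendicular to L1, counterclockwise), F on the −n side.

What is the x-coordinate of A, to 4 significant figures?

10.64

Tangency of A1 to both parallel lines with radius 3.7 puts V and F at L ± 3.7·n: V = (3.538, 1.082), F = (-3.538, -1.082). Equal radii place A and W the same way about R: A = R + 3.7·n = (10.64, -22.16), W = R − 3.7·n = (3.566, -24.32). So A.x = 10.64.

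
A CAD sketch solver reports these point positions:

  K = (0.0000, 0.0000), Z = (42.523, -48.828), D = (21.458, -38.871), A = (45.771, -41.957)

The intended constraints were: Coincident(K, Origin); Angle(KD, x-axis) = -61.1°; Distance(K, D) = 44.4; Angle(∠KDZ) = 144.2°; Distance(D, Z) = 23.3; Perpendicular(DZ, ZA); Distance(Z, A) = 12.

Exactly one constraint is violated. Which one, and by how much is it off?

Distance(Z, A) = 12 — off by 4.40.

K = (0.00, 0.00) ✓; KD at -61.10° ✓; |KD| = 44.40 ✓; ∠KDZ = 144.2° ✓; |DZ| = 23.30 ✓; ∠(DZ, ZA) = 90.00° ✓; |ZA| = 7.600 ✗.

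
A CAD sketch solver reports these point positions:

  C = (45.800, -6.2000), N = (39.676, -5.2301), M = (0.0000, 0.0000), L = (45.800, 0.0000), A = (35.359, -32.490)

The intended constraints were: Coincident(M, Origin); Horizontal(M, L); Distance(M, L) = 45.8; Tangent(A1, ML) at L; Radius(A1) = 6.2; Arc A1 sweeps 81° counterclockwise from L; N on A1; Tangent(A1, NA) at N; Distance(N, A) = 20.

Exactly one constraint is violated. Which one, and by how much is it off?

Distance(N, A) = 20 — off by 7.60.

M = (0.00, 0.00) ✓; M.y = 0.00, L.y = 0.00 ✓; |ML| = 45.80 ✓; ∠(CL, LM) = 90.00° ✓; |CL| = 6.200 ✓; bearing(C→N) − bearing(C→L) = 81.00° ✓; |CN| = 6.200 ✓; ∠(CN, NA) = 90.00° ✓; |NA| = 27.60 ✗.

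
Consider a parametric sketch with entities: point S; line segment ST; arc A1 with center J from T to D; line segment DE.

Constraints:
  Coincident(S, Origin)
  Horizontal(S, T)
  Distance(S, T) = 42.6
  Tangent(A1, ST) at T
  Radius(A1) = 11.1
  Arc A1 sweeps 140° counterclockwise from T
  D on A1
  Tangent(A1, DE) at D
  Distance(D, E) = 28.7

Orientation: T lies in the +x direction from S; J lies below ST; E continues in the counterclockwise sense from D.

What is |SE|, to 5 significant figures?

68.909

S is at the origin; S and T share the same y with |ST| = 42.6 and T on the +x side, so T = (42.600, 0.0000). The tangent condition forces JT to be normal to ST, so J = T + (0, -11.1) = (42.600, -11.100). On A1, T sits at bearing 90° from J; a 140° counterclockwise sweep puts D at bearing 230°, so D = J + 11.1·(cos 230°, sin 230°) = (35.465, -19.603). A1 meets DE tangentially, so JD is at right angles to DE, so DE runs along (−sin 230°, cos 230°); with |DE| = 28.7, E = (57.451, -38.051). Then |SE| = |E − S| = 68.909.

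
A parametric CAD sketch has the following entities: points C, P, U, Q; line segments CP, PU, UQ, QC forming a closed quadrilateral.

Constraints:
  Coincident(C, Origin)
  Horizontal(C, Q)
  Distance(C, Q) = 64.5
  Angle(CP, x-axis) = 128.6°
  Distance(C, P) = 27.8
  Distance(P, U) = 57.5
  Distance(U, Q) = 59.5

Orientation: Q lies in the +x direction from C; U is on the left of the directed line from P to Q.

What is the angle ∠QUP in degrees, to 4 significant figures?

92.71°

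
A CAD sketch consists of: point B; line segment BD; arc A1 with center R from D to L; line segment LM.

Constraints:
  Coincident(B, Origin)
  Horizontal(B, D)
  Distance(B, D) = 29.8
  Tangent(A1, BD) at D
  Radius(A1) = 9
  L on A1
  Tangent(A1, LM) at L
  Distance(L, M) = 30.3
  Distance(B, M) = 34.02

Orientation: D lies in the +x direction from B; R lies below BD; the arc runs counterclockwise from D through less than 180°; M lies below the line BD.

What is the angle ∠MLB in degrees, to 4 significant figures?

79.07°

Checks: |RL| = 9.000 ✓; ∠(RL, LM) = 90.00° ✓; |LM| = 30.30 ✓; |BM| = 34.02 ✓.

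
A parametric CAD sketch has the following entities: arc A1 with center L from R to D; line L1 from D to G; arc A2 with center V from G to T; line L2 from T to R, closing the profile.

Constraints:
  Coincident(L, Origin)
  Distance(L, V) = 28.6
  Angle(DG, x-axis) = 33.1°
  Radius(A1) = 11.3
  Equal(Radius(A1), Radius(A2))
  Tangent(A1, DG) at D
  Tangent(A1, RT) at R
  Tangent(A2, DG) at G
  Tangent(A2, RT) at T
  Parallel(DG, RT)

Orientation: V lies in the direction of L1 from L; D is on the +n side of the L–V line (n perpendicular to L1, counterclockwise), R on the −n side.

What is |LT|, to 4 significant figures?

30.75

Tangency of A1 to both parallel lines with radius 11.3 puts D and R at L ± 11.3·n: D = (-6.171, 9.466), R = (6.171, -9.466). Equal radii place G and T the same way about V: G = V + 11.3·n = (17.79, 25.08), T = V − 11.3·n = (30.13, 6.152). Then |LT| = |T − L| = 30.75.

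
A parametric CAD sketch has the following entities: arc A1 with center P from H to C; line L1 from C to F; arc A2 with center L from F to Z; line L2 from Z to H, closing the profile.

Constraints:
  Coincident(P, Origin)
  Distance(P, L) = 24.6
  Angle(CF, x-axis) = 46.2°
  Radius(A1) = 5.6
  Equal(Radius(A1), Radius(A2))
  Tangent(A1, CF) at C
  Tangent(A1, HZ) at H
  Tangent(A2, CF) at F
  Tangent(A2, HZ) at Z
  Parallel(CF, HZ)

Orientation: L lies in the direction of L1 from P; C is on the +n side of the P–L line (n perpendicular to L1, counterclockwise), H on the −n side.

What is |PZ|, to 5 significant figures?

25.229

The slot axis is L1's direction at 46.2°, so u = (cos 46.2°, sin 46.2°) = (0.69214, 0.72176) and n = (−sin 46.2°, cos 46.2°) = (-0.72176, 0.69214). P is at the origin and L lies 24.6 along u from P, so L = 24.6·u = (17.027, 17.755). Tangency of A1 to both parallel lines with radius 5.6 puts C and H at P ± 5.6·n: C = (-4.0419, 3.8760), H = (4.0419, -3.8760). Equal radii place F and Z the same way about L: F = L + 5.6·n = (12.985, 21.631), Z = L − 5.6·n = (21.069, 13.879). Then |PZ| = |Z − P| = 25.229.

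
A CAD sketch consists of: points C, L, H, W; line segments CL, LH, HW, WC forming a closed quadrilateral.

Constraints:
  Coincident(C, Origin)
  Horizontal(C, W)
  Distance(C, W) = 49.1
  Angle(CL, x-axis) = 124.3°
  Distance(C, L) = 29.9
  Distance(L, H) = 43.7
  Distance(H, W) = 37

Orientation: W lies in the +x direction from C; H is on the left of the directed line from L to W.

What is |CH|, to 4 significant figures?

39.63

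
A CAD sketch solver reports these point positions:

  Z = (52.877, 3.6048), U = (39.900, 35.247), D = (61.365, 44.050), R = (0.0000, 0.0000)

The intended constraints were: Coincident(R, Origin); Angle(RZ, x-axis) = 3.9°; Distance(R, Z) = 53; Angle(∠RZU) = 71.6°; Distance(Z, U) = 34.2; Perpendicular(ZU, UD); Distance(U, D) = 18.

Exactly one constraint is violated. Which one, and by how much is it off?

Distance(U, D) = 18 — off by 5.20.

R = (0.00, 0.00) ✓; RZ at 3.900° ✓; |RZ| = 53.00 ✓; ∠RZU = 71.60° ✓; |ZU| = 34.20 ✓; ∠(ZU, UD) = 90.00° ✓; |UD| = 23.20 ✗.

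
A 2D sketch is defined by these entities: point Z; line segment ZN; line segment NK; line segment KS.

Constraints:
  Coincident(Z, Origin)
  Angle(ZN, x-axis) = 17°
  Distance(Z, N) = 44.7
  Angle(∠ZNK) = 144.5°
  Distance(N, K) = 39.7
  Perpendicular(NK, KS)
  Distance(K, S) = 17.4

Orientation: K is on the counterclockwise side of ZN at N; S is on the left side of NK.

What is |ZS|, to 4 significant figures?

76.57

Z is at the origin; ZN runs at 17.0° with length 44.7, so N = 44.7·(cos 17.0°, sin 17.0°) = (42.75, 13.07). ∠ZNK = 144.5°, so NK runs at 17.0° + (180° − 144.5°) = 52.50° from the x-axis; with |NK| = 39.7, K = N + 39.7·(cos 52.50°, sin 52.50°) = (66.91, 44.57). NK ⟂ KS; with |KS| = 17.4 on the left of NK, S = K + 17.4·(-0.7934, 0.6088) = (53.11, 55.16). Then |ZS| = |S − Z| = 76.57.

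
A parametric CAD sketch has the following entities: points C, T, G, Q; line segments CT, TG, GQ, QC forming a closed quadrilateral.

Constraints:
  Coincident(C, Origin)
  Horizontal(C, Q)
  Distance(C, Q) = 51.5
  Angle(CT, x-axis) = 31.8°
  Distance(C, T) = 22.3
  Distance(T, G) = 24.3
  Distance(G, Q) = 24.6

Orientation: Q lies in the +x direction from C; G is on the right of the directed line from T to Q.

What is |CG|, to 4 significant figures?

30.93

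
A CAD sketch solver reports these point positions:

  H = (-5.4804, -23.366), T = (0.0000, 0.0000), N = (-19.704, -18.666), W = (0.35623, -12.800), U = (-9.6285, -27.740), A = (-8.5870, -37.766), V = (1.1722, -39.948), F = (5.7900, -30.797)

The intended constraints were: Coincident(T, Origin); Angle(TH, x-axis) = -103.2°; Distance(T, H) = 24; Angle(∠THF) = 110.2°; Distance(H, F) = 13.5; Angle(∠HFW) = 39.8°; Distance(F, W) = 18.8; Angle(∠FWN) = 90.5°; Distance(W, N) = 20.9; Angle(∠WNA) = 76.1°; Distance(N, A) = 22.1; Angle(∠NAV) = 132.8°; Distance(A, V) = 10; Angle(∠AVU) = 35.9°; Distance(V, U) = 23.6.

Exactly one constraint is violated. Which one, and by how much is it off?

Distance(V, U) = 23.6 — off by 7.30.

T = (0.00, 0.00) ✓; TH at -103.2° ✓; |TH| = 24.00 ✓; ∠THF = 110.2° ✓; |HF| = 13.50 ✓; ∠HFW = 39.80° ✓; |FW| = 18.80 ✓; ∠FWN = 90.50° ✓; |WN| = 20.90 ✓; ∠WNA = 76.10° ✓; |NA| = 22.10 ✓; ∠NAV = 132.8° ✓; |AV| = 10.00 ✓; ∠AVU = 35.90° ✓; |VU| = 16.30 ✗.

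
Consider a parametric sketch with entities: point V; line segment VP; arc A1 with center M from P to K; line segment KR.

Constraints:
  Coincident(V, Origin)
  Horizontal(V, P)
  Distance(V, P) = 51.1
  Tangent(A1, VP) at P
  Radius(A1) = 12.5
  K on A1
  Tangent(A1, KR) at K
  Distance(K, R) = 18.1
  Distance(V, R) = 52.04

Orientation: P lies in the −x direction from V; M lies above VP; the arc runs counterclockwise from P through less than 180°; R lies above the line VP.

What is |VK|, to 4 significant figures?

41.19

Checks: |MP| = 12.50 ✓; |MK| = 12.50 ✓; ∠(MK, KR) = 90.00° ✓; |KR| = 18.10 ✓; |VR| = 52.04 ✓.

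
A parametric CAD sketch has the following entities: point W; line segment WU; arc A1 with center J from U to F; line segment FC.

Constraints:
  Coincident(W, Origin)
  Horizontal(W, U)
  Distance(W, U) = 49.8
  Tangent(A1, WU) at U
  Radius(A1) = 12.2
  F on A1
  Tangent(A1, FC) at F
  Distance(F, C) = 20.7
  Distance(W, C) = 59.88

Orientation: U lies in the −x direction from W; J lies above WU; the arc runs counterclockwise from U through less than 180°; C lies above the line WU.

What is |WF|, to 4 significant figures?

42.55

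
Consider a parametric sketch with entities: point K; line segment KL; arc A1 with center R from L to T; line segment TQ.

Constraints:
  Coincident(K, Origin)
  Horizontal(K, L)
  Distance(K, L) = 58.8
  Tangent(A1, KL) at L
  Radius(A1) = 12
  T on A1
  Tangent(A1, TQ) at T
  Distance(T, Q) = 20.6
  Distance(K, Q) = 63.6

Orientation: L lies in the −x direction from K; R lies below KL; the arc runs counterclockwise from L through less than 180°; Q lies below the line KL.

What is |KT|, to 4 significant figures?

70.41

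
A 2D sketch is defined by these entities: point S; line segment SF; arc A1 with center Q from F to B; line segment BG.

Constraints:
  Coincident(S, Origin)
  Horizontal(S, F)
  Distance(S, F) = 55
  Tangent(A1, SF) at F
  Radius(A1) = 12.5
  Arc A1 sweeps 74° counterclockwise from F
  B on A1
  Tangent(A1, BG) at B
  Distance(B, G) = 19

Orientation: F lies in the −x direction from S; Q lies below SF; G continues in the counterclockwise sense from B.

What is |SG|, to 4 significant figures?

77.24

On A1, F sits at bearing 90° from Q; a 74° counterclockwise sweep puts B at bearing 164°, so B = Q + 12.5·(cos 164°, sin 164°) = (-67.02, -9.055). A1 meets BG tangentially, so QB is at right angles to BG, so BG runs along (−sin 164°, cos 164°); with |BG| = 19.0, G = (-72.25, -27.32). Then |SG| = |G − S| = 77.24.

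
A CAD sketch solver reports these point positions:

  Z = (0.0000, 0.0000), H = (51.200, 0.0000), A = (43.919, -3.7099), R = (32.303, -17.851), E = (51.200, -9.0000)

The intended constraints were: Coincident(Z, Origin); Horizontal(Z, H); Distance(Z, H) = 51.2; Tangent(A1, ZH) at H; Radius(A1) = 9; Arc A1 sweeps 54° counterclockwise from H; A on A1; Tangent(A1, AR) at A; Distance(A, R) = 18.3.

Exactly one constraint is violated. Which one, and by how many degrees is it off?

Tangent(A1, AR) at A — off by 3.40°.

Z = (0.00, 0.00) ✓; Z.y = 0.00, H.y = 0.00 ✓; |ZH| = 51.20 ✓; ∠(EH, HZ) = 90.00° ✓; |EH| = 9.000 ✓; bearing(E→A) − bearing(E→H) = 54.00° ✓; |EA| = 9.000 ✓; ∠(EA, AR) = 93.40° ✗; |AR| = 18.30 ✓.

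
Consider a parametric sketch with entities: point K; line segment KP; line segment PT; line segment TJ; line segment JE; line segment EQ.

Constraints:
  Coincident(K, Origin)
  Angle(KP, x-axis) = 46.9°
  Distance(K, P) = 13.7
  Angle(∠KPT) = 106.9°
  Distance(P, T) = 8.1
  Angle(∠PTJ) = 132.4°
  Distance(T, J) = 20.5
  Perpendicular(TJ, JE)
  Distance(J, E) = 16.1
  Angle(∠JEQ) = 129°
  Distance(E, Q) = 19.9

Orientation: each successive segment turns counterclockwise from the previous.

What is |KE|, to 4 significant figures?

19.04

∠PTJ = 132.4° gives TJ at 167.6° from the x-axis; with |TJ| = 20.5, J = (-14.71, 21.42). TJ ⟂ JE, so JE runs at -102.4°; with |JE| = 16.1, E = (-18.17, 5.696). Then |KE| = |E − K| = 19.04.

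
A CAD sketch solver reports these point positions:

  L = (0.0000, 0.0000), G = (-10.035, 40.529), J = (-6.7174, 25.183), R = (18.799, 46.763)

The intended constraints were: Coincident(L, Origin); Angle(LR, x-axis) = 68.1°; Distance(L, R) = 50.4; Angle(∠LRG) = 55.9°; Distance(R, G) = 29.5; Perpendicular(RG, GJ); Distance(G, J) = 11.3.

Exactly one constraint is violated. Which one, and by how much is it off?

Distance(G, J) = 11.3 — off by 4.40.

L = (0.00, 0.00) ✓; LR at 68.10° ✓; |LR| = 50.40 ✓; ∠LRG = 55.90° ✓; |RG| = 29.50 ✓; ∠(RG, GJ) = 90.00° ✓; |GJ| = 15.70 ✗.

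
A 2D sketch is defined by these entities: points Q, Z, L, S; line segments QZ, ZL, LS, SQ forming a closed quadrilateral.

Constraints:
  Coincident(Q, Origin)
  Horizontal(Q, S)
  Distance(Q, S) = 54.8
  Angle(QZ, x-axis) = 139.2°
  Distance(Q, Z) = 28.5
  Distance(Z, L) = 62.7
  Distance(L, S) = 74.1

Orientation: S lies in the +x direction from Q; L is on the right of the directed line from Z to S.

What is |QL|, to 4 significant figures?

42.59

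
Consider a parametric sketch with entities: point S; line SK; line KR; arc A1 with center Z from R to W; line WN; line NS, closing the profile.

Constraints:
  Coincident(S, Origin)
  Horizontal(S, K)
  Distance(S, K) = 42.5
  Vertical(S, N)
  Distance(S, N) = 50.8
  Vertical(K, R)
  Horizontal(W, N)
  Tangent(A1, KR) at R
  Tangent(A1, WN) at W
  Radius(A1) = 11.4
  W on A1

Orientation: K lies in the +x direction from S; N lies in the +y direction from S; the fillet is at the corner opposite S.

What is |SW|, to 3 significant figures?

59.6

S is at the origin; S and K share the same y with |SK| = 42.5 and K on the +x side, so K = (42.5, 0.00). S and N share the same x with |SN| = 50.8 and N on the +y side, so N = (0.00, 50.8). The virtual corner opposite S is at (42.5, 50.8). The tangent condition forces ZR to be normal to KR and tangency of A1 to WN means the radius ZW is perpendicular to WN, with radius 11.4, so the center Z sits 11.4 in from both sides at Z = (31.1, 39.4). That places the tangent points at R = (42.5, 39.4) on KR and W = (31.1, 50.8) on WN. Then |SW| = |W − S| = 59.6.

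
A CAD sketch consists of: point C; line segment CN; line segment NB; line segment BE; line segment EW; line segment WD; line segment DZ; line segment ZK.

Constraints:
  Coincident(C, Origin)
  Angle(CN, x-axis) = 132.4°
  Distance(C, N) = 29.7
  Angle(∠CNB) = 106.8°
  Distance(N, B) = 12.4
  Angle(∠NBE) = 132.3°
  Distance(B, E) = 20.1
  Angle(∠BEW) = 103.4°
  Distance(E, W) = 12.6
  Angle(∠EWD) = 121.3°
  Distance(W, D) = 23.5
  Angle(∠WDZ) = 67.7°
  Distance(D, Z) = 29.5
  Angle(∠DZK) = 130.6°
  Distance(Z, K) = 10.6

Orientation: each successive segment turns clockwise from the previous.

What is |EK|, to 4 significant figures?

21.71

C is at the origin; CN runs at 132.4° with length 29.7, so N = (-20.03, 21.93). ∠CNB = 106.8° gives NB at 59.20° from the x-axis; with |NB| = 12.4, B = (-13.68, 32.58). ∠NBE = 132.3° gives BE at 11.50° from the x-axis; with |BE| = 20.1, E = (6.019, 36.59). ∠BEW = 103.4° gives EW at -65.10° from the x-axis; with |EW| = 12.6, W = (11.32, 25.16). ∠EWD = 121.3° gives WD at -123.8° from the x-axis; with |WD| = 23.5, D = (-1.749, 5.634). ∠WDZ = 67.7° gives DZ at 123.9° from the x-axis; with |DZ| = 29.5, Z = (-18.20, 30.12). ∠DZK = 130.6° gives ZK at 74.50° from the x-axis; with |ZK| = 10.6, K = (-15.37, 40.33). Then |EK| = |K − E| = 21.71.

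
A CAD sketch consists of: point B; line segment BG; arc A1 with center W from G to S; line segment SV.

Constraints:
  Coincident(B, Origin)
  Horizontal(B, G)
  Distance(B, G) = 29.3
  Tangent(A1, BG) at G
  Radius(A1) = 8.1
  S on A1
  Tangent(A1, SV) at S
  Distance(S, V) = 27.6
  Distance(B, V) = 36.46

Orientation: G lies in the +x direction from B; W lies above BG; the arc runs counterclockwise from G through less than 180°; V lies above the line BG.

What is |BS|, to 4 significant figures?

37.61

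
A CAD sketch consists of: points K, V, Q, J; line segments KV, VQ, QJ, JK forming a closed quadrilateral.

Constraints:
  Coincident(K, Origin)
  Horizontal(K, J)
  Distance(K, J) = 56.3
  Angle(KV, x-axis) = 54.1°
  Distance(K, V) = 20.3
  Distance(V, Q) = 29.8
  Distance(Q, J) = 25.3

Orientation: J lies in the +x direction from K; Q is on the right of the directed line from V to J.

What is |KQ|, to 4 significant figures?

32.22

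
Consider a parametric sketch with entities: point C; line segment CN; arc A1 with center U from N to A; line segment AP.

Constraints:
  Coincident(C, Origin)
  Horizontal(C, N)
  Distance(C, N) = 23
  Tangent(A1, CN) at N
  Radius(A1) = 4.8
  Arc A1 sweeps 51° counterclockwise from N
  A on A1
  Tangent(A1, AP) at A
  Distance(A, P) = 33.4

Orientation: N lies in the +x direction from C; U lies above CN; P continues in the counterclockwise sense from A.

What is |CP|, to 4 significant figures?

55.22

C is at the origin; C and N share the same y with |CN| = 23.0 and N on the +x side, so N = (23.00, 0.000). Since A1 is tangent to CN there, UN ⟂ CN, so U = N + (0, 4.8) = (23.00, 4.800). On A1, N sits at bearing -90° from U; a 51° counterclockwise sweep puts A at bearing -39°, so A = U + 4.8·(cos -39°, sin -39°) = (26.73, 1.779). The tangent condition forces UA to be normal to AP, so AP runs along (−sin -39°, cos -39°); with |AP| = 33.4, P = (47.75, 27.74). Then |CP| = |P − C| = 55.22.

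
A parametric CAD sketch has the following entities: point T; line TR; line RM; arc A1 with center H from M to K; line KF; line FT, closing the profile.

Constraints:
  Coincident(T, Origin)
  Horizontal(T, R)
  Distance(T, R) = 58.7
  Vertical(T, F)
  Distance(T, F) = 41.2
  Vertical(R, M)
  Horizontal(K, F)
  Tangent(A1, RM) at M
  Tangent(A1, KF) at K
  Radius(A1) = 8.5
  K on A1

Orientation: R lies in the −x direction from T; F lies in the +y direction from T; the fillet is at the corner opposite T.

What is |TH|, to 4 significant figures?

59.91

TF is vertical with |TF| = 41.2 and F on the +y side, so F = (0.000, 41.20). The virtual corner opposite T is at (-58.70, 41.20). A1 meets RM tangentially, so HM is at right angles to RM and the tangent condition forces HK to be normal to KF, with radius 8.5, so the center H sits 8.5 in from both sides at H = (-50.20, 32.70). Then |TH| = |H − T| = 59.91.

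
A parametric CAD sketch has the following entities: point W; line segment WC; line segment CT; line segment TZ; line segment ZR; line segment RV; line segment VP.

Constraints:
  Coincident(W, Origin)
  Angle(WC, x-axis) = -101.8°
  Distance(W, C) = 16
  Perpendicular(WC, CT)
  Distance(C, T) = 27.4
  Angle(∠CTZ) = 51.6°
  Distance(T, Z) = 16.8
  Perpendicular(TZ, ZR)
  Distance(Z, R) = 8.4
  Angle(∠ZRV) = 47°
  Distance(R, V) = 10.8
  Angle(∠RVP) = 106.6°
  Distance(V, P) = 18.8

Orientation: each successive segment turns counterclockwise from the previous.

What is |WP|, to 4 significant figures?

29.98

W is at the origin; WC runs at -101.8° with length 16.0, so C = (-3.272, -15.66). WC is perpendicular to CT, so CT runs at -11.80°; with |CT| = 27.4, T = (23.55, -21.27). ∠CTZ = 51.6° gives TZ at 116.6° from the x-axis; with |TZ| = 16.8, Z = (16.03, -6.243). The perpendicularity gives ZR at right angles to TZ, so ZR runs at -153.4°; with |ZR| = 8.4, R = (8.516, -10.00). ∠ZRV = 47.0° gives RV at -20.40° from the x-axis; with |RV| = 10.8, V = (18.64, -13.77). ∠RVP = 106.6° gives VP at 53.00° from the x-axis; with |VP| = 18.8, P = (29.95, 1.245). Then |WP| = |P − W| = 29.98.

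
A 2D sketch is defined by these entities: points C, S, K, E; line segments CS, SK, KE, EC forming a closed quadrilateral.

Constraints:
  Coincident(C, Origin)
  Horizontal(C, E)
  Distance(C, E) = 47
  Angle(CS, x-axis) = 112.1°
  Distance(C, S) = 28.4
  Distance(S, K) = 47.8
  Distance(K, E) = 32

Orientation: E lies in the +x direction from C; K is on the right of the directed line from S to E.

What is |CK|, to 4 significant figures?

21.37

Checks: |SK| = 47.80 ✓; |KE| = 32.00 ✓.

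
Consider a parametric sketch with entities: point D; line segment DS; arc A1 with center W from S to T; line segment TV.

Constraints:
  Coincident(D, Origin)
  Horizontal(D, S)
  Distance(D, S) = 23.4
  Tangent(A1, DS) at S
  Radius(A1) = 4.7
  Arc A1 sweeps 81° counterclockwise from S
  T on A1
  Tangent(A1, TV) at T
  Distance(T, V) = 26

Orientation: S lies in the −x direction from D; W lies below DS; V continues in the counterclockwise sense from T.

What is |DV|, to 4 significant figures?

43.70

D is at the origin; DS is horizontal with |DS| = 23.4 and S on the −x side, so S = (-23.40, 0.000). Tangency of A1 to DS means the radius WS is perpendicular to DS, so W = S + (0, -4.7) = (-23.40, -4.700). On A1, S sits at bearing 90° from W; an 81° counterclockwise sweep puts T at bearing 171°, so T = W + 4.7·(cos 171°, sin 171°) = (-28.04, -3.965). A1 meets TV tangentially, so WT is at right angles to TV, so TV runs along (−sin 171°, cos 171°); with |TV| = 26.0, V = (-32.11, -29.64). Then |DV| = |V − D| = 43.70.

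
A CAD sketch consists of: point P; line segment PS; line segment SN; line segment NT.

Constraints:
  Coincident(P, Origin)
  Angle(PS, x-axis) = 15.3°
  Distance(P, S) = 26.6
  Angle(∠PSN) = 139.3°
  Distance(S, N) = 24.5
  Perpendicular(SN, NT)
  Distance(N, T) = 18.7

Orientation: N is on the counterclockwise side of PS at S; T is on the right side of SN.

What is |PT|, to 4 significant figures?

57.40

P is at the origin; PS runs at 15.3° with length 26.6, so S = 26.6·(cos 15.3°, sin 15.3°) = (25.66, 7.019). ∠PSN = 139.3°, so SN runs at 15.3° + (180° − 139.3°) = 56.00° from the x-axis; with |SN| = 24.5, N = S + 24.5·(cos 56.00°, sin 56.00°) = (39.36, 27.33). The perpendicularity gives NT at right angles to SN; with |NT| = 18.7 on the right of SN, T = N + 18.7·(0.8290, -0.5592) = (54.86, 16.87). Then |PT| = |T − P| = 57.40.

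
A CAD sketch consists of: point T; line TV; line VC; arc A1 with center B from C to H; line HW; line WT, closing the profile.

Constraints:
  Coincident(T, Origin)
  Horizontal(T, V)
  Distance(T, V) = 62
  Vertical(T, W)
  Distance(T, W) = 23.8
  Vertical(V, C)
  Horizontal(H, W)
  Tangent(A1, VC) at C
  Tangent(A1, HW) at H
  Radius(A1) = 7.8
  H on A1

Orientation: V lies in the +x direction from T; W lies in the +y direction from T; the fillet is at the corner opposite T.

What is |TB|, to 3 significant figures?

56.5

T is at the origin; TV is horizontal with |TV| = 62.0 and V on the +x side, so V = (62.0, 0.00). TW is vertical with |TW| = 23.8 and W on the +y side, so W = (0.00, 23.8). The virtual corner opposite T is at (62.0, 23.8). A1 meets VC tangentially, so BC is at right angles to VC and tangency of A1 to HW means the radius BH is perpendicular to HW, with radius 7.8, so the center B sits 7.8 in from both sides at B = (54.2, 16.0). Then |TB| = |B − T| = 56.5.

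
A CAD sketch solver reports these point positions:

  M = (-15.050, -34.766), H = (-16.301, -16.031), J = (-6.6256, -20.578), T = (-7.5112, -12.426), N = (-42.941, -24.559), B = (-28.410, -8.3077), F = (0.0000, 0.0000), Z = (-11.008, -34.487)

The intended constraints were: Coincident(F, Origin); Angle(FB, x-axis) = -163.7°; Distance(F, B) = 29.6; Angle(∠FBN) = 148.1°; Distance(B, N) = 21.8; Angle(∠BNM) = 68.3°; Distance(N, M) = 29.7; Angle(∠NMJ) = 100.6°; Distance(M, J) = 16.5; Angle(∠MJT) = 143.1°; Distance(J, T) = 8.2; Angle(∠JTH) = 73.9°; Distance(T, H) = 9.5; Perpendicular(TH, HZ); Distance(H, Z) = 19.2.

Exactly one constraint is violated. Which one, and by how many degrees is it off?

Perpendicular(TH, HZ) — off by 6.30°.

F = (0.00, 0.00) ✓; FB at -163.7° ✓; |FB| = 29.60 ✓; ∠FBN = 148.1° ✓; |BN| = 21.80 ✓; ∠BNM = 68.30° ✓; |NM| = 29.70 ✓; ∠NMJ = 100.6° ✓; |MJ| = 16.50 ✓; ∠MJT = 143.1° ✓; |JT| = 8.200 ✓; ∠JTH = 73.90° ✓; |TH| = 9.500 ✓; ∠(TH, HZ) = 83.70° ✗; |HZ| = 19.20 ✓.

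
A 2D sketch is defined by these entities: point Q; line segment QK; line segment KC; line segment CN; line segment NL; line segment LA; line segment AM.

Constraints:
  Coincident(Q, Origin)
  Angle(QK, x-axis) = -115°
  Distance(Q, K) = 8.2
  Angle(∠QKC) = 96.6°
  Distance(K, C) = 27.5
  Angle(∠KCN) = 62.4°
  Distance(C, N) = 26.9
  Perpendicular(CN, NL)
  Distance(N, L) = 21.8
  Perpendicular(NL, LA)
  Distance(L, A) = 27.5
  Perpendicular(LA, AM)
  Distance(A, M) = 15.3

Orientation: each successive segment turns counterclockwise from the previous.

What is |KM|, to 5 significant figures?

22.301

NL is perpendicular to LA, so LA runs at -94.000°; with |LA| = 27.5, A = (-1.8317, -20.919). LA is perpendicular to AM, so AM runs at -4.0000°; with |AM| = 15.3, M = (13.431, -21.986). Then |KM| = |M − K| = 22.301.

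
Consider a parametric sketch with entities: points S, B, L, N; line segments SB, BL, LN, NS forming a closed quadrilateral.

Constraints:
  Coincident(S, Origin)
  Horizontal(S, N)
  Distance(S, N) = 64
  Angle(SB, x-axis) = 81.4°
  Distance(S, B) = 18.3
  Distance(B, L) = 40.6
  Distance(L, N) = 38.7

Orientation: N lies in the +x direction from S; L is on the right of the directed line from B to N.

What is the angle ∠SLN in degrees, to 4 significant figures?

132.7°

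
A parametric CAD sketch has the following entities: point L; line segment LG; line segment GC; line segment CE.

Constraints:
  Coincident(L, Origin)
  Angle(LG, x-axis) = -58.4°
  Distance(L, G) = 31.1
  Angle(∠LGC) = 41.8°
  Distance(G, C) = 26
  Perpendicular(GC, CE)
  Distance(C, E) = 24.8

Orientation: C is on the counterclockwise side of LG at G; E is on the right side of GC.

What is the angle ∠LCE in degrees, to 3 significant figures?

172°

∠LGC = 41.8°, so GC runs at -58.4° + (180° − 41.8°) = 79.8° from the x-axis; with |GC| = 26.0, C = G + 26.0·(cos 79.8°, sin 79.8°) = (20.9, -0.900). The perpendicularity gives CE at right angles to GC; with |CE| = 24.8 on the right of GC, E = C + 24.8·(0.984, -0.177) = (45.3, -5.29). Then cos ∠LCE = CL·CE / (|CL||CE|), giving 172°.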